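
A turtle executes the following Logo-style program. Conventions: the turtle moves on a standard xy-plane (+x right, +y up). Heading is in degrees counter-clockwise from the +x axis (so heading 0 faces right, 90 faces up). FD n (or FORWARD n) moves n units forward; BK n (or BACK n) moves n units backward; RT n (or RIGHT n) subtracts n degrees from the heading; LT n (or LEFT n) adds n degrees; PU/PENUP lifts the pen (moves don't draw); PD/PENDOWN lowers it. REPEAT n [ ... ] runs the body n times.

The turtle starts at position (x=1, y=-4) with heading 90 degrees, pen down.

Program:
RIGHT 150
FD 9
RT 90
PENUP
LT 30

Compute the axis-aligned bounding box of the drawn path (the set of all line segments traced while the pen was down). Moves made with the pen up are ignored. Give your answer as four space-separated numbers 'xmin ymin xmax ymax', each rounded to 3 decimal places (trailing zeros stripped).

Executing turtle program step by step:
Start: pos=(1,-4), heading=90, pen down
RT 150: heading 90 -> 300
FD 9: (1,-4) -> (5.5,-11.794) [heading=300, draw]
RT 90: heading 300 -> 210
PU: pen up
LT 30: heading 210 -> 240
Final: pos=(5.5,-11.794), heading=240, 1 segment(s) drawn

Segment endpoints: x in {1, 5.5}, y in {-11.794, -4}
xmin=1, ymin=-11.794, xmax=5.5, ymax=-4

Answer: 1 -11.794 5.5 -4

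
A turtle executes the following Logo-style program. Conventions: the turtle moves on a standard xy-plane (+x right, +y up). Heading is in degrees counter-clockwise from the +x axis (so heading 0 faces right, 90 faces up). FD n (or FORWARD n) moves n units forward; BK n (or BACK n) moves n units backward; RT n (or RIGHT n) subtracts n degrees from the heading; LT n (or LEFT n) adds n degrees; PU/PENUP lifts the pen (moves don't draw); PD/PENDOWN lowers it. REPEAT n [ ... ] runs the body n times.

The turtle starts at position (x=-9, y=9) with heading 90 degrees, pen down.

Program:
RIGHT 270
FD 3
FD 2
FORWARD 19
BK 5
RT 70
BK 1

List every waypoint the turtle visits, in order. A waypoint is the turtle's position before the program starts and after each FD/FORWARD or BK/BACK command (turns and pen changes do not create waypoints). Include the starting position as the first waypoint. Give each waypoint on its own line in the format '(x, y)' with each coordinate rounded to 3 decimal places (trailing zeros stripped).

Executing turtle program step by step:
Start: pos=(-9,9), heading=90, pen down
RT 270: heading 90 -> 180
FD 3: (-9,9) -> (-12,9) [heading=180, draw]
FD 2: (-12,9) -> (-14,9) [heading=180, draw]
FD 19: (-14,9) -> (-33,9) [heading=180, draw]
BK 5: (-33,9) -> (-28,9) [heading=180, draw]
RT 70: heading 180 -> 110
BK 1: (-28,9) -> (-27.658,8.06) [heading=110, draw]
Final: pos=(-27.658,8.06), heading=110, 5 segment(s) drawn
Waypoints (6 total):
(-9, 9)
(-12, 9)
(-14, 9)
(-33, 9)
(-28, 9)
(-27.658, 8.06)

Answer: (-9, 9)
(-12, 9)
(-14, 9)
(-33, 9)
(-28, 9)
(-27.658, 8.06)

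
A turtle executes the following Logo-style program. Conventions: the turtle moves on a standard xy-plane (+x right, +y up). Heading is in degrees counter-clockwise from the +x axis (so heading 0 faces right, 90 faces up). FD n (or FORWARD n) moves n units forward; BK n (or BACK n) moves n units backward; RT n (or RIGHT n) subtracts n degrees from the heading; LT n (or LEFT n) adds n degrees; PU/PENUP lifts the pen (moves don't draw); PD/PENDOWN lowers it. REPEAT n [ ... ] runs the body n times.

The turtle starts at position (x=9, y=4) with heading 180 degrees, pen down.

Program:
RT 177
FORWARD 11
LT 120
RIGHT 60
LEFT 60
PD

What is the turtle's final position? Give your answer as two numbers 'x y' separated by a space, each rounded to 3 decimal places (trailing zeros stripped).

Executing turtle program step by step:
Start: pos=(9,4), heading=180, pen down
RT 177: heading 180 -> 3
FD 11: (9,4) -> (19.985,4.576) [heading=3, draw]
LT 120: heading 3 -> 123
RT 60: heading 123 -> 63
LT 60: heading 63 -> 123
PD: pen down
Final: pos=(19.985,4.576), heading=123, 1 segment(s) drawn

Answer: 19.985 4.576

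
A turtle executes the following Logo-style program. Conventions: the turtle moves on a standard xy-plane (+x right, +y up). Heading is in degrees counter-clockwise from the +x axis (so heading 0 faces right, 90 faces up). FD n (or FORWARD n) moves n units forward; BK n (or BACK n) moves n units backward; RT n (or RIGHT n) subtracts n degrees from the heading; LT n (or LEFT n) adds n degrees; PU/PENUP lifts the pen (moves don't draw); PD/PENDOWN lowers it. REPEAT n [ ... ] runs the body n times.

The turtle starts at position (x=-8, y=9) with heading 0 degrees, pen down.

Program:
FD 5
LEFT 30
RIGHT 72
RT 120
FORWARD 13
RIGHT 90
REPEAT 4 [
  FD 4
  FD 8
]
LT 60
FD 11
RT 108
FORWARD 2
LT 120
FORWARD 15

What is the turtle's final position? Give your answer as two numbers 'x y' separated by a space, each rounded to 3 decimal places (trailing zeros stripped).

Answer: -54.956 54.653

Derivation:
Executing turtle program step by step:
Start: pos=(-8,9), heading=0, pen down
FD 5: (-8,9) -> (-3,9) [heading=0, draw]
LT 30: heading 0 -> 30
RT 72: heading 30 -> 318
RT 120: heading 318 -> 198
FD 13: (-3,9) -> (-15.364,4.983) [heading=198, draw]
RT 90: heading 198 -> 108
REPEAT 4 [
  -- iteration 1/4 --
  FD 4: (-15.364,4.983) -> (-16.6,8.787) [heading=108, draw]
  FD 8: (-16.6,8.787) -> (-19.072,16.395) [heading=108, draw]
  -- iteration 2/4 --
  FD 4: (-19.072,16.395) -> (-20.308,20.2) [heading=108, draw]
  FD 8: (-20.308,20.2) -> (-22.78,27.808) [heading=108, draw]
  -- iteration 3/4 --
  FD 4: (-22.78,27.808) -> (-24.016,31.612) [heading=108, draw]
  FD 8: (-24.016,31.612) -> (-26.488,39.221) [heading=108, draw]
  -- iteration 4/4 --
  FD 4: (-26.488,39.221) -> (-27.724,43.025) [heading=108, draw]
  FD 8: (-27.724,43.025) -> (-30.197,50.633) [heading=108, draw]
]
LT 60: heading 108 -> 168
FD 11: (-30.197,50.633) -> (-40.956,52.921) [heading=168, draw]
RT 108: heading 168 -> 60
FD 2: (-40.956,52.921) -> (-39.956,54.653) [heading=60, draw]
LT 120: heading 60 -> 180
FD 15: (-39.956,54.653) -> (-54.956,54.653) [heading=180, draw]
Final: pos=(-54.956,54.653), heading=180, 13 segment(s) drawn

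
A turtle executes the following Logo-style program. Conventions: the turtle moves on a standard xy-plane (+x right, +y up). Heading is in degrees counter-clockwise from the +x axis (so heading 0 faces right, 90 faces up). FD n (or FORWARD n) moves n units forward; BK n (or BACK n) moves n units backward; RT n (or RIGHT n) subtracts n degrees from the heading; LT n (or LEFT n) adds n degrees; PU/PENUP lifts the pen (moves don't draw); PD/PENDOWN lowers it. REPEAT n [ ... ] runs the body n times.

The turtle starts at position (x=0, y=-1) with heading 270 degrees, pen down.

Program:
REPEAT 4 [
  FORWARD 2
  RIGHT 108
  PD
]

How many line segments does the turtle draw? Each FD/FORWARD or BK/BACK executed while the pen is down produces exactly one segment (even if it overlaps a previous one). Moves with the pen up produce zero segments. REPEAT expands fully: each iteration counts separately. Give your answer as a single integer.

Answer: 4

Derivation:
Executing turtle program step by step:
Start: pos=(0,-1), heading=270, pen down
REPEAT 4 [
  -- iteration 1/4 --
  FD 2: (0,-1) -> (0,-3) [heading=270, draw]
  RT 108: heading 270 -> 162
  PD: pen down
  -- iteration 2/4 --
  FD 2: (0,-3) -> (-1.902,-2.382) [heading=162, draw]
  RT 108: heading 162 -> 54
  PD: pen down
  -- iteration 3/4 --
  FD 2: (-1.902,-2.382) -> (-0.727,-0.764) [heading=54, draw]
  RT 108: heading 54 -> 306
  PD: pen down
  -- iteration 4/4 --
  FD 2: (-0.727,-0.764) -> (0.449,-2.382) [heading=306, draw]
  RT 108: heading 306 -> 198
  PD: pen down
]
Final: pos=(0.449,-2.382), heading=198, 4 segment(s) drawn
Segments drawn: 4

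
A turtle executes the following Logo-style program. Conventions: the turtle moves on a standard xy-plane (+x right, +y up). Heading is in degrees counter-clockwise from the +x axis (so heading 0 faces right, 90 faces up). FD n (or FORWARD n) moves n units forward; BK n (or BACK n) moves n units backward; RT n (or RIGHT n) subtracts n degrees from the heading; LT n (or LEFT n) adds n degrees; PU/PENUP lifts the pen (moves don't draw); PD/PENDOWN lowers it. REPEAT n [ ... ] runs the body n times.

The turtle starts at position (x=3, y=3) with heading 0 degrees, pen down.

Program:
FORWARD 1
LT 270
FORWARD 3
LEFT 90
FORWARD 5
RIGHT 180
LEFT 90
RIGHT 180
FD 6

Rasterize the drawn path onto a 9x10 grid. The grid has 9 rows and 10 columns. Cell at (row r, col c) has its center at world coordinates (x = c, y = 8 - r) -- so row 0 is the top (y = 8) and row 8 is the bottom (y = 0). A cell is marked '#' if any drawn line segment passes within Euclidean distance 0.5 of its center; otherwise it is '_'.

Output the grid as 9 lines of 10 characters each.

Segment 0: (3,3) -> (4,3)
Segment 1: (4,3) -> (4,0)
Segment 2: (4,0) -> (9,-0)
Segment 3: (9,-0) -> (9,6)

Answer: __________
__________
_________#
_________#
_________#
___##____#
____#____#
____#____#
____######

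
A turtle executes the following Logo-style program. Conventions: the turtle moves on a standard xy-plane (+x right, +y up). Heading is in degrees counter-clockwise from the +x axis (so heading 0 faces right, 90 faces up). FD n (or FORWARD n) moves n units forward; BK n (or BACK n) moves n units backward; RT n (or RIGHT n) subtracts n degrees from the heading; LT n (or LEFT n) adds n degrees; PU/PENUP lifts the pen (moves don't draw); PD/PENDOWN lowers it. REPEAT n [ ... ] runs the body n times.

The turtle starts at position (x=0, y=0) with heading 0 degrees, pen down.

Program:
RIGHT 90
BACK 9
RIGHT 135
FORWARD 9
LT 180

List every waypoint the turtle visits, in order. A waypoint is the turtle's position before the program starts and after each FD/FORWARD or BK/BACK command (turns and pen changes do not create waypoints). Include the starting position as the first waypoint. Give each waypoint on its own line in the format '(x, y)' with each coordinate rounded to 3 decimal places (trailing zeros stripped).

Executing turtle program step by step:
Start: pos=(0,0), heading=0, pen down
RT 90: heading 0 -> 270
BK 9: (0,0) -> (0,9) [heading=270, draw]
RT 135: heading 270 -> 135
FD 9: (0,9) -> (-6.364,15.364) [heading=135, draw]
LT 180: heading 135 -> 315
Final: pos=(-6.364,15.364), heading=315, 2 segment(s) drawn
Waypoints (3 total):
(0, 0)
(0, 9)
(-6.364, 15.364)

Answer: (0, 0)
(0, 9)
(-6.364, 15.364)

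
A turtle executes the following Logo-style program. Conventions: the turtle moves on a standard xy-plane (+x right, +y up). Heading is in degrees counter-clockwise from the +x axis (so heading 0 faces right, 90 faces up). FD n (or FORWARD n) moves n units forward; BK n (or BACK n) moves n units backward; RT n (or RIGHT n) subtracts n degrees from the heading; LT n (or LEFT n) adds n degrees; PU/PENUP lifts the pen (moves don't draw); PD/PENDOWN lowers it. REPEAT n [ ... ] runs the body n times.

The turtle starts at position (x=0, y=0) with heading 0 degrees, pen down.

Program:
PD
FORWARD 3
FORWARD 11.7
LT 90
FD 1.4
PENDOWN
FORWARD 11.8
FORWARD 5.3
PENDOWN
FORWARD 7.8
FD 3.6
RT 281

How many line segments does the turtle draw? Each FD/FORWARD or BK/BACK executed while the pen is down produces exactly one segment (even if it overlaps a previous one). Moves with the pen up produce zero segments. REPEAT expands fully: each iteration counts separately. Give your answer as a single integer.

Answer: 7

Derivation:
Executing turtle program step by step:
Start: pos=(0,0), heading=0, pen down
PD: pen down
FD 3: (0,0) -> (3,0) [heading=0, draw]
FD 11.7: (3,0) -> (14.7,0) [heading=0, draw]
LT 90: heading 0 -> 90
FD 1.4: (14.7,0) -> (14.7,1.4) [heading=90, draw]
PD: pen down
FD 11.8: (14.7,1.4) -> (14.7,13.2) [heading=90, draw]
FD 5.3: (14.7,13.2) -> (14.7,18.5) [heading=90, draw]
PD: pen down
FD 7.8: (14.7,18.5) -> (14.7,26.3) [heading=90, draw]
FD 3.6: (14.7,26.3) -> (14.7,29.9) [heading=90, draw]
RT 281: heading 90 -> 169
Final: pos=(14.7,29.9), heading=169, 7 segment(s) drawn
Segments drawn: 7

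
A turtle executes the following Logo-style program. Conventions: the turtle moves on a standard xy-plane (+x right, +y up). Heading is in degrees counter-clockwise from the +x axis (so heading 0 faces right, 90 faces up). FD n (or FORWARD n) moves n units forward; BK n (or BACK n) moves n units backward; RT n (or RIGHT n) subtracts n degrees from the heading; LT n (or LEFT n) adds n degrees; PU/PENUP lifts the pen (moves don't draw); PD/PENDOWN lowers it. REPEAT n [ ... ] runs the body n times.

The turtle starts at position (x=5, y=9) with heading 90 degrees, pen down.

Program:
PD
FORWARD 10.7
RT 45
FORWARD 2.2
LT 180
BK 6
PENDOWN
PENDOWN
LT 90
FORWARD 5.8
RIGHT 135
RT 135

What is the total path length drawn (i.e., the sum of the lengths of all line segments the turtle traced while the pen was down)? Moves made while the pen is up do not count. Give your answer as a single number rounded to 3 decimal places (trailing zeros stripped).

Answer: 24.7

Derivation:
Executing turtle program step by step:
Start: pos=(5,9), heading=90, pen down
PD: pen down
FD 10.7: (5,9) -> (5,19.7) [heading=90, draw]
RT 45: heading 90 -> 45
FD 2.2: (5,19.7) -> (6.556,21.256) [heading=45, draw]
LT 180: heading 45 -> 225
BK 6: (6.556,21.256) -> (10.798,25.498) [heading=225, draw]
PD: pen down
PD: pen down
LT 90: heading 225 -> 315
FD 5.8: (10.798,25.498) -> (14.899,21.397) [heading=315, draw]
RT 135: heading 315 -> 180
RT 135: heading 180 -> 45
Final: pos=(14.899,21.397), heading=45, 4 segment(s) drawn

Segment lengths:
  seg 1: (5,9) -> (5,19.7), length = 10.7
  seg 2: (5,19.7) -> (6.556,21.256), length = 2.2
  seg 3: (6.556,21.256) -> (10.798,25.498), length = 6
  seg 4: (10.798,25.498) -> (14.899,21.397), length = 5.8
Total = 24.7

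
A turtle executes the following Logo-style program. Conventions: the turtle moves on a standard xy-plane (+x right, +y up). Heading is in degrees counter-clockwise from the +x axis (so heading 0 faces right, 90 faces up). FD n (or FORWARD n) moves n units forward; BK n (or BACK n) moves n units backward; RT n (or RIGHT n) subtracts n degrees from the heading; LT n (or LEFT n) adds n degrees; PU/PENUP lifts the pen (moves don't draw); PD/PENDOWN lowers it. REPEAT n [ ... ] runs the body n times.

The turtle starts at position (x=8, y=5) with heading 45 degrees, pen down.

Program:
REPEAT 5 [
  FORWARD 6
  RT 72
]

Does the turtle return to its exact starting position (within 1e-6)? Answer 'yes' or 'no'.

Answer: yes

Derivation:
Executing turtle program step by step:
Start: pos=(8,5), heading=45, pen down
REPEAT 5 [
  -- iteration 1/5 --
  FD 6: (8,5) -> (12.243,9.243) [heading=45, draw]
  RT 72: heading 45 -> 333
  -- iteration 2/5 --
  FD 6: (12.243,9.243) -> (17.589,6.519) [heading=333, draw]
  RT 72: heading 333 -> 261
  -- iteration 3/5 --
  FD 6: (17.589,6.519) -> (16.65,0.593) [heading=261, draw]
  RT 72: heading 261 -> 189
  -- iteration 4/5 --
  FD 6: (16.65,0.593) -> (10.724,-0.346) [heading=189, draw]
  RT 72: heading 189 -> 117
  -- iteration 5/5 --
  FD 6: (10.724,-0.346) -> (8,5) [heading=117, draw]
  RT 72: heading 117 -> 45
]
Final: pos=(8,5), heading=45, 5 segment(s) drawn

Start position: (8, 5)
Final position: (8, 5)
Distance = 0; < 1e-6 -> CLOSED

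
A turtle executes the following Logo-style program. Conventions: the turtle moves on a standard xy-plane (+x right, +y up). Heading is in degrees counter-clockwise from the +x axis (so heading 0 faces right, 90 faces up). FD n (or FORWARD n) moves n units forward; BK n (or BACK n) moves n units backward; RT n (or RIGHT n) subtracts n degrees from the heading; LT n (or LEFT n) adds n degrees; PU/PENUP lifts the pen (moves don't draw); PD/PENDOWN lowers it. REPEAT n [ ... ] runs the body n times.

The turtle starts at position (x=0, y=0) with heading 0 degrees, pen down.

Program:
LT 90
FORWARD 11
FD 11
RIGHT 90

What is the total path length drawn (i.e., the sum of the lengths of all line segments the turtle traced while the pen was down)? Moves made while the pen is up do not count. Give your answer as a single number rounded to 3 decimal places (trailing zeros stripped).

Executing turtle program step by step:
Start: pos=(0,0), heading=0, pen down
LT 90: heading 0 -> 90
FD 11: (0,0) -> (0,11) [heading=90, draw]
FD 11: (0,11) -> (0,22) [heading=90, draw]
RT 90: heading 90 -> 0
Final: pos=(0,22), heading=0, 2 segment(s) drawn

Segment lengths:
  seg 1: (0,0) -> (0,11), length = 11
  seg 2: (0,11) -> (0,22), length = 11
Total = 22

Answer: 22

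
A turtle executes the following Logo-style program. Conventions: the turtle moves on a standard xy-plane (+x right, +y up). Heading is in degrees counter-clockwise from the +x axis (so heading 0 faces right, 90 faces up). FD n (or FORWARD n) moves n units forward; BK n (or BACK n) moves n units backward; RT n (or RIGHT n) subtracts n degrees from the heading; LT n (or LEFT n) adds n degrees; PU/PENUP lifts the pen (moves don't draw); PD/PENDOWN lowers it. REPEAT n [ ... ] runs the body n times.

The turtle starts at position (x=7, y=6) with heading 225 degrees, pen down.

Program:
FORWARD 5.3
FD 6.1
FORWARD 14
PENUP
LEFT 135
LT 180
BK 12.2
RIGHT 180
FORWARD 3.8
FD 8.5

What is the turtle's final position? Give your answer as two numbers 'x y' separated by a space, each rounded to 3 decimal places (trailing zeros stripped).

Answer: 13.539 -11.961

Derivation:
Executing turtle program step by step:
Start: pos=(7,6), heading=225, pen down
FD 5.3: (7,6) -> (3.252,2.252) [heading=225, draw]
FD 6.1: (3.252,2.252) -> (-1.061,-2.061) [heading=225, draw]
FD 14: (-1.061,-2.061) -> (-10.961,-11.961) [heading=225, draw]
PU: pen up
LT 135: heading 225 -> 0
LT 180: heading 0 -> 180
BK 12.2: (-10.961,-11.961) -> (1.239,-11.961) [heading=180, move]
RT 180: heading 180 -> 0
FD 3.8: (1.239,-11.961) -> (5.039,-11.961) [heading=0, move]
FD 8.5: (5.039,-11.961) -> (13.539,-11.961) [heading=0, move]
Final: pos=(13.539,-11.961), heading=0, 3 segment(s) drawn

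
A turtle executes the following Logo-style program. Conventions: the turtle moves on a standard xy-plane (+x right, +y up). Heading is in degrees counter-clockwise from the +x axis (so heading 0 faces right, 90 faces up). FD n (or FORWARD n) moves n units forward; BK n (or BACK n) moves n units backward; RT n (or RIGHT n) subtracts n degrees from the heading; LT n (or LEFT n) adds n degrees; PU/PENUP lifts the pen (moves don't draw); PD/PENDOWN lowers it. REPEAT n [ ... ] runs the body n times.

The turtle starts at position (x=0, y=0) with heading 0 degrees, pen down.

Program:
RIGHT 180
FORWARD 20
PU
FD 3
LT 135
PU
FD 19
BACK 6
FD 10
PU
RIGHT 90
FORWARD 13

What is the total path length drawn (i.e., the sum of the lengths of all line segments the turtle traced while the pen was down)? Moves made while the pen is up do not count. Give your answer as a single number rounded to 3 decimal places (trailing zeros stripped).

Executing turtle program step by step:
Start: pos=(0,0), heading=0, pen down
RT 180: heading 0 -> 180
FD 20: (0,0) -> (-20,0) [heading=180, draw]
PU: pen up
FD 3: (-20,0) -> (-23,0) [heading=180, move]
LT 135: heading 180 -> 315
PU: pen up
FD 19: (-23,0) -> (-9.565,-13.435) [heading=315, move]
BK 6: (-9.565,-13.435) -> (-13.808,-9.192) [heading=315, move]
FD 10: (-13.808,-9.192) -> (-6.737,-16.263) [heading=315, move]
PU: pen up
RT 90: heading 315 -> 225
FD 13: (-6.737,-16.263) -> (-15.929,-25.456) [heading=225, move]
Final: pos=(-15.929,-25.456), heading=225, 1 segment(s) drawn

Segment lengths:
  seg 1: (0,0) -> (-20,0), length = 20
Total = 20

Answer: 20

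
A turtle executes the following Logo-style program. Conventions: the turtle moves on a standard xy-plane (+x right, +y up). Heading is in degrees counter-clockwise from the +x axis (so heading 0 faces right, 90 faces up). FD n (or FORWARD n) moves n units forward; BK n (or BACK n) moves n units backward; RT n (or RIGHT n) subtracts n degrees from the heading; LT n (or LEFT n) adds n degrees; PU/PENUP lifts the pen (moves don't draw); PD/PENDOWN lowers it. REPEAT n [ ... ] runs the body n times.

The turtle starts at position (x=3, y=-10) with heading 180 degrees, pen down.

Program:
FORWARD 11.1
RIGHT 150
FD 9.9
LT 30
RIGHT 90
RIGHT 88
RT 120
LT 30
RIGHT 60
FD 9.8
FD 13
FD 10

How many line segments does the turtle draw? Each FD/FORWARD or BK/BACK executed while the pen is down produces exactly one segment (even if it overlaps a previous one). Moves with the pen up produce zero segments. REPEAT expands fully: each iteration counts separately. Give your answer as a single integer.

Answer: 5

Derivation:
Executing turtle program step by step:
Start: pos=(3,-10), heading=180, pen down
FD 11.1: (3,-10) -> (-8.1,-10) [heading=180, draw]
RT 150: heading 180 -> 30
FD 9.9: (-8.1,-10) -> (0.474,-5.05) [heading=30, draw]
LT 30: heading 30 -> 60
RT 90: heading 60 -> 330
RT 88: heading 330 -> 242
RT 120: heading 242 -> 122
LT 30: heading 122 -> 152
RT 60: heading 152 -> 92
FD 9.8: (0.474,-5.05) -> (0.132,4.744) [heading=92, draw]
FD 13: (0.132,4.744) -> (-0.322,17.736) [heading=92, draw]
FD 10: (-0.322,17.736) -> (-0.671,27.73) [heading=92, draw]
Final: pos=(-0.671,27.73), heading=92, 5 segment(s) drawn
Segments drawn: 5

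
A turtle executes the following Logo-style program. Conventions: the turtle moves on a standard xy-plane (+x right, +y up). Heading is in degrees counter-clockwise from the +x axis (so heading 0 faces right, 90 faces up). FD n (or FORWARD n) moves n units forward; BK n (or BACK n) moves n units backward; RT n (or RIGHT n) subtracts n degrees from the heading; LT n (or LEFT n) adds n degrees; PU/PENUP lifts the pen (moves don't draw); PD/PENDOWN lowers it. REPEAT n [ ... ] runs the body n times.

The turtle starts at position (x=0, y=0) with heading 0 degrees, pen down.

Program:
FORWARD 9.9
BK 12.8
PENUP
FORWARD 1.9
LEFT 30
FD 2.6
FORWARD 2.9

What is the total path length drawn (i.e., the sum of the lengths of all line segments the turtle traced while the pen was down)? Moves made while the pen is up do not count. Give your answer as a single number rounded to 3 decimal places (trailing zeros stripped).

Executing turtle program step by step:
Start: pos=(0,0), heading=0, pen down
FD 9.9: (0,0) -> (9.9,0) [heading=0, draw]
BK 12.8: (9.9,0) -> (-2.9,0) [heading=0, draw]
PU: pen up
FD 1.9: (-2.9,0) -> (-1,0) [heading=0, move]
LT 30: heading 0 -> 30
FD 2.6: (-1,0) -> (1.252,1.3) [heading=30, move]
FD 2.9: (1.252,1.3) -> (3.763,2.75) [heading=30, move]
Final: pos=(3.763,2.75), heading=30, 2 segment(s) drawn

Segment lengths:
  seg 1: (0,0) -> (9.9,0), length = 9.9
  seg 2: (9.9,0) -> (-2.9,0), length = 12.8
Total = 22.7

Answer: 22.7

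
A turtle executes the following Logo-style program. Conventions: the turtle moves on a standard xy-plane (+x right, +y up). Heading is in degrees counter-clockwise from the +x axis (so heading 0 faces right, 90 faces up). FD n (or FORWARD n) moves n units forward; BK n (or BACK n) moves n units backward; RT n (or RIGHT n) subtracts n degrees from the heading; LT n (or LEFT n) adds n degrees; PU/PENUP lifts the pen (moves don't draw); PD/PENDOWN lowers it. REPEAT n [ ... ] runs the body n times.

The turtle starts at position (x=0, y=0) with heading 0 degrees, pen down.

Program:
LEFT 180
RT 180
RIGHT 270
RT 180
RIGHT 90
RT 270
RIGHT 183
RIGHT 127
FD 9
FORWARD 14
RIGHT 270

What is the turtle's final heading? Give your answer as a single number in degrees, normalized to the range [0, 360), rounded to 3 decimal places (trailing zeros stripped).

Executing turtle program step by step:
Start: pos=(0,0), heading=0, pen down
LT 180: heading 0 -> 180
RT 180: heading 180 -> 0
RT 270: heading 0 -> 90
RT 180: heading 90 -> 270
RT 90: heading 270 -> 180
RT 270: heading 180 -> 270
RT 183: heading 270 -> 87
RT 127: heading 87 -> 320
FD 9: (0,0) -> (6.894,-5.785) [heading=320, draw]
FD 14: (6.894,-5.785) -> (17.619,-14.784) [heading=320, draw]
RT 270: heading 320 -> 50
Final: pos=(17.619,-14.784), heading=50, 2 segment(s) drawn

Answer: 50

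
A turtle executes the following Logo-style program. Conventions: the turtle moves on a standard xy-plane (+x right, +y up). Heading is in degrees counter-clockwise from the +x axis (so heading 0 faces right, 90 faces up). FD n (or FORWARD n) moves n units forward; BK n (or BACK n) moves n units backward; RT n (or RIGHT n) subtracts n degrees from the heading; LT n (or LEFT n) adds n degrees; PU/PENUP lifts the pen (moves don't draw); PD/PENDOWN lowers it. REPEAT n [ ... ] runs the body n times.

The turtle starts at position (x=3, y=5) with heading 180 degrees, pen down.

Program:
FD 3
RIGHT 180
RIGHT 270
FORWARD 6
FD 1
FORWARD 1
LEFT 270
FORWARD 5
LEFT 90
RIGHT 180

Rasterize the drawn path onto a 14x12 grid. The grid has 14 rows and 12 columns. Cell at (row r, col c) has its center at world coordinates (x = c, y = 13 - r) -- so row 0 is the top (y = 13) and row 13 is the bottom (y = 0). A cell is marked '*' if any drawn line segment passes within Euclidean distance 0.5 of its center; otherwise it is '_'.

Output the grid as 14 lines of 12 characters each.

Segment 0: (3,5) -> (0,5)
Segment 1: (0,5) -> (-0,11)
Segment 2: (-0,11) -> (-0,12)
Segment 3: (-0,12) -> (-0,13)
Segment 4: (-0,13) -> (5,13)

Answer: ******______
*___________
*___________
*___________
*___________
*___________
*___________
*___________
****________
____________
____________
____________
____________
____________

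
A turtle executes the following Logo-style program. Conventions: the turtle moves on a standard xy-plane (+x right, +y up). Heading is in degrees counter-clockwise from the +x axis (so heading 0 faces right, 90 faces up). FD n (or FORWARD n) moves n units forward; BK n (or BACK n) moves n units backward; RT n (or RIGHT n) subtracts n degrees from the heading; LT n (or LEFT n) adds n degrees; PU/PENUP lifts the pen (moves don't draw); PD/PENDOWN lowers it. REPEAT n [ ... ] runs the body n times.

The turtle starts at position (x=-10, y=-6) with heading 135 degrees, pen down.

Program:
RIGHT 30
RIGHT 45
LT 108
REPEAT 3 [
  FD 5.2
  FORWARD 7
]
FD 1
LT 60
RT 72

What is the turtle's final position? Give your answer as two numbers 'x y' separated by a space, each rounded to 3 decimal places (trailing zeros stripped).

Answer: -46.778 1.817

Derivation:
Executing turtle program step by step:
Start: pos=(-10,-6), heading=135, pen down
RT 30: heading 135 -> 105
RT 45: heading 105 -> 60
LT 108: heading 60 -> 168
REPEAT 3 [
  -- iteration 1/3 --
  FD 5.2: (-10,-6) -> (-15.086,-4.919) [heading=168, draw]
  FD 7: (-15.086,-4.919) -> (-21.933,-3.463) [heading=168, draw]
  -- iteration 2/3 --
  FD 5.2: (-21.933,-3.463) -> (-27.02,-2.382) [heading=168, draw]
  FD 7: (-27.02,-2.382) -> (-33.867,-0.927) [heading=168, draw]
  -- iteration 3/3 --
  FD 5.2: (-33.867,-0.927) -> (-38.953,0.154) [heading=168, draw]
  FD 7: (-38.953,0.154) -> (-45.8,1.61) [heading=168, draw]
]
FD 1: (-45.8,1.61) -> (-46.778,1.817) [heading=168, draw]
LT 60: heading 168 -> 228
RT 72: heading 228 -> 156
Final: pos=(-46.778,1.817), heading=156, 7 segment(s) drawn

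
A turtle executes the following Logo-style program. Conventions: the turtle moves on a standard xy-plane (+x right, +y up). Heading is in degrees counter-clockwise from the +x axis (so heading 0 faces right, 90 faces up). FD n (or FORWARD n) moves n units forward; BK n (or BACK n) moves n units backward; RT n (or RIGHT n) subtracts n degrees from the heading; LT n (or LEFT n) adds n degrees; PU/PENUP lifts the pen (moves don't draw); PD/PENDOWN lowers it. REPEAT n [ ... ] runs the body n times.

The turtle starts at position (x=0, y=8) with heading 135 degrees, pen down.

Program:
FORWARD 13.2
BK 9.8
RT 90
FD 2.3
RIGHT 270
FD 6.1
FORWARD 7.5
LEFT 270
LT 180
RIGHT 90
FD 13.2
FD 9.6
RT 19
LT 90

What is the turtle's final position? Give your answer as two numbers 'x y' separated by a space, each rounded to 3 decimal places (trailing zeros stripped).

Answer: -26.517 37.769

Derivation:
Executing turtle program step by step:
Start: pos=(0,8), heading=135, pen down
FD 13.2: (0,8) -> (-9.334,17.334) [heading=135, draw]
BK 9.8: (-9.334,17.334) -> (-2.404,10.404) [heading=135, draw]
RT 90: heading 135 -> 45
FD 2.3: (-2.404,10.404) -> (-0.778,12.031) [heading=45, draw]
RT 270: heading 45 -> 135
FD 6.1: (-0.778,12.031) -> (-5.091,16.344) [heading=135, draw]
FD 7.5: (-5.091,16.344) -> (-10.394,21.647) [heading=135, draw]
LT 270: heading 135 -> 45
LT 180: heading 45 -> 225
RT 90: heading 225 -> 135
FD 13.2: (-10.394,21.647) -> (-19.728,30.981) [heading=135, draw]
FD 9.6: (-19.728,30.981) -> (-26.517,37.769) [heading=135, draw]
RT 19: heading 135 -> 116
LT 90: heading 116 -> 206
Final: pos=(-26.517,37.769), heading=206, 7 segment(s) drawn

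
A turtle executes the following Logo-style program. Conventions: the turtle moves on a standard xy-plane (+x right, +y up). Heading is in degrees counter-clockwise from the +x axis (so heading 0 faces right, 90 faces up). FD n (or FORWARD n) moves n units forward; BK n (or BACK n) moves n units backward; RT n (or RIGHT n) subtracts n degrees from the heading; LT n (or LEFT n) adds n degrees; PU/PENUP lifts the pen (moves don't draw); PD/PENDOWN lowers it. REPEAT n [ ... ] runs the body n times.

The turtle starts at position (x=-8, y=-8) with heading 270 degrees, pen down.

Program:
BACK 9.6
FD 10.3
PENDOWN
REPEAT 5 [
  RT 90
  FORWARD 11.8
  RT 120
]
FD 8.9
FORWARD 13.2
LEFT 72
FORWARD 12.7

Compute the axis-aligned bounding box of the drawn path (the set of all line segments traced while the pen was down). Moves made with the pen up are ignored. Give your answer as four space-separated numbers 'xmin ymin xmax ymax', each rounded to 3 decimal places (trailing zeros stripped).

Answer: -19.8 -25.101 13.892 1.6

Derivation:
Executing turtle program step by step:
Start: pos=(-8,-8), heading=270, pen down
BK 9.6: (-8,-8) -> (-8,1.6) [heading=270, draw]
FD 10.3: (-8,1.6) -> (-8,-8.7) [heading=270, draw]
PD: pen down
REPEAT 5 [
  -- iteration 1/5 --
  RT 90: heading 270 -> 180
  FD 11.8: (-8,-8.7) -> (-19.8,-8.7) [heading=180, draw]
  RT 120: heading 180 -> 60
  -- iteration 2/5 --
  RT 90: heading 60 -> 330
  FD 11.8: (-19.8,-8.7) -> (-9.581,-14.6) [heading=330, draw]
  RT 120: heading 330 -> 210
  -- iteration 3/5 --
  RT 90: heading 210 -> 120
  FD 11.8: (-9.581,-14.6) -> (-15.481,-4.381) [heading=120, draw]
  RT 120: heading 120 -> 0
  -- iteration 4/5 --
  RT 90: heading 0 -> 270
  FD 11.8: (-15.481,-4.381) -> (-15.481,-16.181) [heading=270, draw]
  RT 120: heading 270 -> 150
  -- iteration 5/5 --
  RT 90: heading 150 -> 60
  FD 11.8: (-15.481,-16.181) -> (-9.581,-5.962) [heading=60, draw]
  RT 120: heading 60 -> 300
]
FD 8.9: (-9.581,-5.962) -> (-5.131,-13.669) [heading=300, draw]
FD 13.2: (-5.131,-13.669) -> (1.469,-25.101) [heading=300, draw]
LT 72: heading 300 -> 12
FD 12.7: (1.469,-25.101) -> (13.892,-22.46) [heading=12, draw]
Final: pos=(13.892,-22.46), heading=12, 10 segment(s) drawn

Segment endpoints: x in {-19.8, -15.481, -15.481, -9.581, -9.581, -8, -8, -5.131, 1.469, 13.892}, y in {-25.101, -22.46, -16.181, -14.6, -13.669, -8.7, -8.7, -8, -5.962, -4.381, 1.6}
xmin=-19.8, ymin=-25.101, xmax=13.892, ymax=1.6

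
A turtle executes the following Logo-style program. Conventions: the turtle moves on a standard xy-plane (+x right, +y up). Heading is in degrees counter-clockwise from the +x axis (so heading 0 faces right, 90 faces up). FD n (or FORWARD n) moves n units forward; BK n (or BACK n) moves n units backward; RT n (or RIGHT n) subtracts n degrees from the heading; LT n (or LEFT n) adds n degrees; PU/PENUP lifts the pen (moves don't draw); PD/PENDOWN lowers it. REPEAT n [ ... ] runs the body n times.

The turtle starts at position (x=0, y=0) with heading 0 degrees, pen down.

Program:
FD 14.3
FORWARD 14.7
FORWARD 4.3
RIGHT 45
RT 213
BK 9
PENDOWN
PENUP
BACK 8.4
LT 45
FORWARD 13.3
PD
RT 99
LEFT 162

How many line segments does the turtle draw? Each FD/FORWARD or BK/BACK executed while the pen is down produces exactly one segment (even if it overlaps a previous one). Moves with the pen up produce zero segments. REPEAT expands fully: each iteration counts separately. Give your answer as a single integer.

Executing turtle program step by step:
Start: pos=(0,0), heading=0, pen down
FD 14.3: (0,0) -> (14.3,0) [heading=0, draw]
FD 14.7: (14.3,0) -> (29,0) [heading=0, draw]
FD 4.3: (29,0) -> (33.3,0) [heading=0, draw]
RT 45: heading 0 -> 315
RT 213: heading 315 -> 102
BK 9: (33.3,0) -> (35.171,-8.803) [heading=102, draw]
PD: pen down
PU: pen up
BK 8.4: (35.171,-8.803) -> (36.918,-17.02) [heading=102, move]
LT 45: heading 102 -> 147
FD 13.3: (36.918,-17.02) -> (25.763,-9.776) [heading=147, move]
PD: pen down
RT 99: heading 147 -> 48
LT 162: heading 48 -> 210
Final: pos=(25.763,-9.776), heading=210, 4 segment(s) drawn
Segments drawn: 4

Answer: 4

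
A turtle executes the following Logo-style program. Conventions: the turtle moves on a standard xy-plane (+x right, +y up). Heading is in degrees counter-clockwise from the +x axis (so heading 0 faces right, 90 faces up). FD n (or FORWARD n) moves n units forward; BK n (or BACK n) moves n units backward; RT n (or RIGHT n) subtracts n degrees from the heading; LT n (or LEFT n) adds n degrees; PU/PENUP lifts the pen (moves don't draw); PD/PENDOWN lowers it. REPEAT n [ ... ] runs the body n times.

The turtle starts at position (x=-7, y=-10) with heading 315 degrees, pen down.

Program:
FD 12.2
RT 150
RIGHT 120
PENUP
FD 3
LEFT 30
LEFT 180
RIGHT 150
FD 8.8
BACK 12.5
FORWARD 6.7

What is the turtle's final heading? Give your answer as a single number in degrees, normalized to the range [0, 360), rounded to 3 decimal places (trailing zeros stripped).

Answer: 105

Derivation:
Executing turtle program step by step:
Start: pos=(-7,-10), heading=315, pen down
FD 12.2: (-7,-10) -> (1.627,-18.627) [heading=315, draw]
RT 150: heading 315 -> 165
RT 120: heading 165 -> 45
PU: pen up
FD 3: (1.627,-18.627) -> (3.748,-16.505) [heading=45, move]
LT 30: heading 45 -> 75
LT 180: heading 75 -> 255
RT 150: heading 255 -> 105
FD 8.8: (3.748,-16.505) -> (1.47,-8.005) [heading=105, move]
BK 12.5: (1.47,-8.005) -> (4.706,-20.079) [heading=105, move]
FD 6.7: (4.706,-20.079) -> (2.972,-13.608) [heading=105, move]
Final: pos=(2.972,-13.608), heading=105, 1 segment(s) drawn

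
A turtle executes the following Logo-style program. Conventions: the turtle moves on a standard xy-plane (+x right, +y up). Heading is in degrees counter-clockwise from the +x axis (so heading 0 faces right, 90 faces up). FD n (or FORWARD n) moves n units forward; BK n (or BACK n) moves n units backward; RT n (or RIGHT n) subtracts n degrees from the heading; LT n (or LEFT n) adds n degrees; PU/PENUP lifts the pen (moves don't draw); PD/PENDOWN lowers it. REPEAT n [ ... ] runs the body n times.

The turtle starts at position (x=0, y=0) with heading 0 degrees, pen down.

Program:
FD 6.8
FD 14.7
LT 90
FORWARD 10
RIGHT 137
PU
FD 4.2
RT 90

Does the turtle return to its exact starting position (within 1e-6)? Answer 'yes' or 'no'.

Executing turtle program step by step:
Start: pos=(0,0), heading=0, pen down
FD 6.8: (0,0) -> (6.8,0) [heading=0, draw]
FD 14.7: (6.8,0) -> (21.5,0) [heading=0, draw]
LT 90: heading 0 -> 90
FD 10: (21.5,0) -> (21.5,10) [heading=90, draw]
RT 137: heading 90 -> 313
PU: pen up
FD 4.2: (21.5,10) -> (24.364,6.928) [heading=313, move]
RT 90: heading 313 -> 223
Final: pos=(24.364,6.928), heading=223, 3 segment(s) drawn

Start position: (0, 0)
Final position: (24.364, 6.928)
Distance = 25.33; >= 1e-6 -> NOT closed

Answer: no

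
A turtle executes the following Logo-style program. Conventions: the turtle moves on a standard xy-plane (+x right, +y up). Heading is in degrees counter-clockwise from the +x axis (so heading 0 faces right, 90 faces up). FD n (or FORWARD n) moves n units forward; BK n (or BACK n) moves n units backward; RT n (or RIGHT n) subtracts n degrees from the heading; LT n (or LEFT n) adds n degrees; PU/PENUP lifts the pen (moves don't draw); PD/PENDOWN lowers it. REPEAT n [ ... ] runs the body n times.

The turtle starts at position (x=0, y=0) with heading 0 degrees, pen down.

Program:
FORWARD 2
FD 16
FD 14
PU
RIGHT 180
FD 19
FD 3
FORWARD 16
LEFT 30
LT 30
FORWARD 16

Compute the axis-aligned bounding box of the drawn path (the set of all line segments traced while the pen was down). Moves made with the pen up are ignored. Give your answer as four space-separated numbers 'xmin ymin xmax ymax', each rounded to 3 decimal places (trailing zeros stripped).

Answer: 0 0 32 0

Derivation:
Executing turtle program step by step:
Start: pos=(0,0), heading=0, pen down
FD 2: (0,0) -> (2,0) [heading=0, draw]
FD 16: (2,0) -> (18,0) [heading=0, draw]
FD 14: (18,0) -> (32,0) [heading=0, draw]
PU: pen up
RT 180: heading 0 -> 180
FD 19: (32,0) -> (13,0) [heading=180, move]
FD 3: (13,0) -> (10,0) [heading=180, move]
FD 16: (10,0) -> (-6,0) [heading=180, move]
LT 30: heading 180 -> 210
LT 30: heading 210 -> 240
FD 16: (-6,0) -> (-14,-13.856) [heading=240, move]
Final: pos=(-14,-13.856), heading=240, 3 segment(s) drawn

Segment endpoints: x in {0, 2, 18, 32}, y in {0}
xmin=0, ymin=0, xmax=32, ymax=0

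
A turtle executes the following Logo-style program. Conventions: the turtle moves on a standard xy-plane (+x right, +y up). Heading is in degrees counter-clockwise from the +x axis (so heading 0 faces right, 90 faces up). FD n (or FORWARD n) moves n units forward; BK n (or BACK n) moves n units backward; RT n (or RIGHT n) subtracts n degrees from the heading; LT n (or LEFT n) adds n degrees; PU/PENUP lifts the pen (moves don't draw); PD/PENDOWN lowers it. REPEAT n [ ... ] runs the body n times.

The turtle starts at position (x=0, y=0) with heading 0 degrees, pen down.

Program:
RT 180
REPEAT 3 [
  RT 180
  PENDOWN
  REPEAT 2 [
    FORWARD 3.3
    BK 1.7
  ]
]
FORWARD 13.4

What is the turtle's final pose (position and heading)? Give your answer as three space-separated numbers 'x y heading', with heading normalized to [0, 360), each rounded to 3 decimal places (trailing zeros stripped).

Executing turtle program step by step:
Start: pos=(0,0), heading=0, pen down
RT 180: heading 0 -> 180
REPEAT 3 [
  -- iteration 1/3 --
  RT 180: heading 180 -> 0
  PD: pen down
  REPEAT 2 [
    -- iteration 1/2 --
    FD 3.3: (0,0) -> (3.3,0) [heading=0, draw]
    BK 1.7: (3.3,0) -> (1.6,0) [heading=0, draw]
    -- iteration 2/2 --
    FD 3.3: (1.6,0) -> (4.9,0) [heading=0, draw]
    BK 1.7: (4.9,0) -> (3.2,0) [heading=0, draw]
  ]
  -- iteration 2/3 --
  RT 180: heading 0 -> 180
  PD: pen down
  REPEAT 2 [
    -- iteration 1/2 --
    FD 3.3: (3.2,0) -> (-0.1,0) [heading=180, draw]
    BK 1.7: (-0.1,0) -> (1.6,0) [heading=180, draw]
    -- iteration 2/2 --
    FD 3.3: (1.6,0) -> (-1.7,0) [heading=180, draw]
    BK 1.7: (-1.7,0) -> (0,0) [heading=180, draw]
  ]
  -- iteration 3/3 --
  RT 180: heading 180 -> 0
  PD: pen down
  REPEAT 2 [
    -- iteration 1/2 --
    FD 3.3: (0,0) -> (3.3,0) [heading=0, draw]
    BK 1.7: (3.3,0) -> (1.6,0) [heading=0, draw]
    -- iteration 2/2 --
    FD 3.3: (1.6,0) -> (4.9,0) [heading=0, draw]
    BK 1.7: (4.9,0) -> (3.2,0) [heading=0, draw]
  ]
]
FD 13.4: (3.2,0) -> (16.6,0) [heading=0, draw]
Final: pos=(16.6,0), heading=0, 13 segment(s) drawn

Answer: 16.6 0 0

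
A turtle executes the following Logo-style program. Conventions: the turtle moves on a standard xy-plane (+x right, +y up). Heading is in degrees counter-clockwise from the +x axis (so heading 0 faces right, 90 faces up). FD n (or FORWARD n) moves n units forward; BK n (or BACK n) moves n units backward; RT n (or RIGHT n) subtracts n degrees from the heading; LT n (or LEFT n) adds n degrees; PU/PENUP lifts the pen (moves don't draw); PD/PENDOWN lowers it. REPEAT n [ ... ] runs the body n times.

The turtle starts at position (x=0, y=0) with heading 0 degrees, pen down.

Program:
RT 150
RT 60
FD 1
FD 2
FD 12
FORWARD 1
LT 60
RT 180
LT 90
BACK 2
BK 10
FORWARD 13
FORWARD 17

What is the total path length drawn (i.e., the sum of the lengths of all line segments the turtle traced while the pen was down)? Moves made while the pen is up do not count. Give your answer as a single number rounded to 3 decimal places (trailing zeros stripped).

Executing turtle program step by step:
Start: pos=(0,0), heading=0, pen down
RT 150: heading 0 -> 210
RT 60: heading 210 -> 150
FD 1: (0,0) -> (-0.866,0.5) [heading=150, draw]
FD 2: (-0.866,0.5) -> (-2.598,1.5) [heading=150, draw]
FD 12: (-2.598,1.5) -> (-12.99,7.5) [heading=150, draw]
FD 1: (-12.99,7.5) -> (-13.856,8) [heading=150, draw]
LT 60: heading 150 -> 210
RT 180: heading 210 -> 30
LT 90: heading 30 -> 120
BK 2: (-13.856,8) -> (-12.856,6.268) [heading=120, draw]
BK 10: (-12.856,6.268) -> (-7.856,-2.392) [heading=120, draw]
FD 13: (-7.856,-2.392) -> (-14.356,8.866) [heading=120, draw]
FD 17: (-14.356,8.866) -> (-22.856,23.588) [heading=120, draw]
Final: pos=(-22.856,23.588), heading=120, 8 segment(s) drawn

Segment lengths:
  seg 1: (0,0) -> (-0.866,0.5), length = 1
  seg 2: (-0.866,0.5) -> (-2.598,1.5), length = 2
  seg 3: (-2.598,1.5) -> (-12.99,7.5), length = 12
  seg 4: (-12.99,7.5) -> (-13.856,8), length = 1
  seg 5: (-13.856,8) -> (-12.856,6.268), length = 2
  seg 6: (-12.856,6.268) -> (-7.856,-2.392), length = 10
  seg 7: (-7.856,-2.392) -> (-14.356,8.866), length = 13
  seg 8: (-14.356,8.866) -> (-22.856,23.588), length = 17
Total = 58

Answer: 58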